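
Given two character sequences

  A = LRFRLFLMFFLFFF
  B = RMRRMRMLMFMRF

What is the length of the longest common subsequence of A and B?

Pick R [2,4]; then R [4,6]; then L [5,8]; then F [6,10]; then M [8,11]; then F [14,13]; all 6 characters appear in both, in order, and the DP table's final entry dp[14][13] is also 6, so no common subsequence is longer.

6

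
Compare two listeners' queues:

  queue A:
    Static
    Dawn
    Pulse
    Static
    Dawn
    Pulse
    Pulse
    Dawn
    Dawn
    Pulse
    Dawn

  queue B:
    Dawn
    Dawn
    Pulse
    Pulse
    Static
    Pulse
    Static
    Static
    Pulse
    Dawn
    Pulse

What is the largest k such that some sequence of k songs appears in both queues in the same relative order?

7

Taking Dawn at queue A[2]=queue B[2], then Pulse at queue A[3]=queue B[4], then Static at queue A[4]=queue B[5], then Pulse at queue A[6]=queue B[6], then Pulse at queue A[7]=queue B[9], then Dawn at queue A[9]=queue B[10], then Pulse at queue A[10]=queue B[11] gives a common subsequence of length 7. Since dp[11][11] = 7, nothing longer is possible.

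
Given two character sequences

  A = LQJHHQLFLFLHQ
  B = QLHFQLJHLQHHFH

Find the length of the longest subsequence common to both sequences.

Match L (A #1, B #2), Q (A #2, B #5), J (A #3, B #7), H (A #4, B #11), H (A #5, B #12), F (A #10, B #13), H (A #12, B #14) — 7 characters in the same relative order in both. The LCS DP gives dp[13][14] = 7, so this is optimal.

7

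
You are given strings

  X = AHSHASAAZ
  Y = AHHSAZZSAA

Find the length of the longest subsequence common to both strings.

7

Let dp[i][j] be the LCS length of the first i characters of X and the first j characters of Y. dp[i][j] = dp[i-1][j-1]+1 when the i-th and j-th characters match, else max(dp[i-1][j], dp[i][j-1]).
    ·  A  H  H  S  A  Z  Z  S  A  A
 ·  0  0  0  0  0  0  0  0  0  0  0
 A  0  1  1  1  1  1  1  1  1  1  1
 H  0  1  2  2  2  2  2  2  2  2  2
 S  0  1  2  2  3  3  3  3  3  3  3
 H  0  1  2  3  3  3  3  3  3  3  3
 A  0  1  2  3  3  4  4  4  4  4  4
 S  0  1  2  3  4  4  4  4  5  5  5
 A  0  1  2  3  4  5  5  5  5  6  6
 A  0  1  2  3  4  5  5  5  5  6  7
 Z  0  1  2  3  4  5  6  6  6  6  7
dp[9][10] = 7. One LCS (by backtracking along matches): AHSASAA.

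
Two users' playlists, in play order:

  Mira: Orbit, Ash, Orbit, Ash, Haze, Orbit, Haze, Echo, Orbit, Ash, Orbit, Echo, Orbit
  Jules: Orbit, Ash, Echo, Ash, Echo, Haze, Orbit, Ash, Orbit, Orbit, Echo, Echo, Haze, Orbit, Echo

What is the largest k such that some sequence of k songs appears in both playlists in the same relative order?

One common subsequence of length 9: Orbit (Mira #1, Jules #1); then Ash (Mira #2, Jules #2); then Ash (Mira #4, Jules #4); then Haze (Mira #5, Jules #6); then Orbit (Mira #6, Jules #7); then Orbit (Mira #9, Jules #9); then Orbit (Mira #11, Jules #10); then Echo (Mira #12, Jules #12); then Orbit (Mira #13, Jules #14). dp[13][15] = 9 confirms this is the maximum.

9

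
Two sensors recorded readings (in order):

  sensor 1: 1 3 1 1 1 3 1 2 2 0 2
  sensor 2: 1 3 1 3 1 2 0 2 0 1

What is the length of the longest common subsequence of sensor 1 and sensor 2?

Pick 1 at sensor 1[1]=sensor 2[1], then 3 at sensor 1[2]=sensor 2[2], then 1 at sensor 1[5]=sensor 2[3], then 3 at sensor 1[6]=sensor 2[4], then 1 at sensor 1[7]=sensor 2[5], then 2 at sensor 1[8]=sensor 2[6], then 2 at sensor 1[9]=sensor 2[8], then 0 at sensor 1[10]=sensor 2[9]; all 8 values appear in both, in order. dp[11][10] = 8 confirms this is the maximum.

8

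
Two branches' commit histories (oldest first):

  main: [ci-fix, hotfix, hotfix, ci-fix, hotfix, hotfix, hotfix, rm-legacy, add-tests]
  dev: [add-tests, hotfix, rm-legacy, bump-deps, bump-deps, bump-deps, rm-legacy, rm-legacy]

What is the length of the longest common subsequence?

2

Taking hotfix at main[2]=dev[2], rm-legacy at main[8]=dev[8] gives a common subsequence of length 2. Since dp[9][8] = 2, nothing longer is possible.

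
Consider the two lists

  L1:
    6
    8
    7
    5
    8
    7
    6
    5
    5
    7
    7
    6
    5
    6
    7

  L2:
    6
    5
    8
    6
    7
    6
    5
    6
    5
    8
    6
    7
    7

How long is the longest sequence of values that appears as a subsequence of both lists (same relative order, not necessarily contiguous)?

Pick 6 at L1[1]=L2[1]; then 5 at L1[4]=L2[2]; then 8 at L1[5]=L2[3]; then 7 at L1[6]=L2[5]; then 6 at L1[7]=L2[6]; then 5 at L1[9]=L2[7]; then 6 at L1[12]=L2[8]; then 5 at L1[13]=L2[9]; then 6 at L1[14]=L2[11]; then 7 at L1[15]=L2[13]; all 10 values appear in both, in order. Since dp[15][13] = 10, nothing longer is possible.

10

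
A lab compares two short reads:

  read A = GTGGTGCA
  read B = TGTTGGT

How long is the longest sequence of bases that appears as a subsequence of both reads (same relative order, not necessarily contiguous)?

5

Pick G at read A[1]=read B[2]; then T at read A[2]=read B[4]; then G at read A[3]=read B[5]; then G at read A[4]=read B[6]; then T at read A[5]=read B[7]; all 5 bases appear in both, in order, and the DP table's final entry dp[8][7] is also 5, so no common subsequence is longer.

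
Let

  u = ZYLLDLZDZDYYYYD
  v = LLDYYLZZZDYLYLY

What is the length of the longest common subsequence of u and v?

10

Taking L at u[3]=v[1] → L at u[4]=v[2] → D at u[5]=v[3] → L at u[6]=v[6] → Z at u[7]=v[8] → Z at u[9]=v[9] → D at u[10]=v[10] → Y at u[11]=v[11] → Y at u[12]=v[13] → Y at u[14]=v[15] gives a common subsequence of length 10. The LCS DP gives dp[15][15] = 10, so this is optimal.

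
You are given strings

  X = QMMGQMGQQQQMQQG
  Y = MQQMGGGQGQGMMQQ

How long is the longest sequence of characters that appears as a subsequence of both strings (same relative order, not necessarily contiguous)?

Match Q [1,3], then M [2,4], then G [4,7], then Q [5,8], then G [7,9], then Q [8,10], then M [12,13], then Q [13,14], then Q [14,15] — 9 characters in the same relative order in both. Since dp[15][15] = 9, nothing longer is possible.

9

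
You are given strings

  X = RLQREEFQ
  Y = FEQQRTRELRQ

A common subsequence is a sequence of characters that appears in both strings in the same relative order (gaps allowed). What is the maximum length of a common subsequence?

One common subsequence of length 4: R (X #1, Y #7), L (X #2, Y #9), R (X #4, Y #10), Q (X #8, Y #11). Since dp[8][11] = 4, nothing longer is possible.

4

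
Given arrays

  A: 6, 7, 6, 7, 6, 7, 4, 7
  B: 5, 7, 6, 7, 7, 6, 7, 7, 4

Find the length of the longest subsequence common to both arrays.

Taking 6 at A[1]=B[3] → 7 at A[2]=B[5] → 6 at A[3]=B[6] → 7 at A[4]=B[7] → 7 at A[6]=B[8] → 4 at A[7]=B[9] gives a common subsequence of length 6, and the DP table's final entry dp[8][9] is also 6, so no common subsequence is longer.

6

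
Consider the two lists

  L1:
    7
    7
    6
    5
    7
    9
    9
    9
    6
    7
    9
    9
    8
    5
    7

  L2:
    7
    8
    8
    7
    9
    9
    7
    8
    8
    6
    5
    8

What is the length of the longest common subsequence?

Pick 7 (L1 #1, L2 #1), then 7 (L1 #5, L2 #4), then 9 (L1 #7, L2 #5), then 9 (L1 #8, L2 #6), then 7 (L1 #10, L2 #7), then 8 (L1 #13, L2 #9), then 5 (L1 #14, L2 #11); all 7 values appear in both, in order. dp[15][12] = 7 confirms this is the maximum.

7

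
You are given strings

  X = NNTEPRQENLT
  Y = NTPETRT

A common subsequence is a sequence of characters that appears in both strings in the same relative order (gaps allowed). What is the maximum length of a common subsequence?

Let dp[i][j] be the LCS length of the first i characters of X and the first j characters of Y. dp[i][j] = dp[i-1][j-1]+1 when the i-th and j-th characters match, else max(dp[i-1][j], dp[i][j-1]).
    ·  N  T  P  E  T  R  T
 ·  0  0  0  0  0  0  0  0
 N  0  1  1  1  1  1  1  1
 N  0  1  1  1  1  1  1  1
 T  0  1  2  2  2  2  2  2
 E  0  1  2  2  3  3  3  3
 P  0  1  2  3  3  3  3  3
 R  0  1  2  3  3  3  4  4
 Q  0  1  2  3  3  3  4  4
 E  0  1  2  3  4  4  4  4
 N  0  1  2  3  4  4  4  4
 L  0  1  2  3  4  4  4  4
 T  0  1  2  3  4  5  5  5
dp[11][7] = 5. One LCS (by backtracking along matches): NTERT.

5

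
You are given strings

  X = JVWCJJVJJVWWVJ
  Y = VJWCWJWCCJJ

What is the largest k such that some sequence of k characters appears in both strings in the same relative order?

6

Pick J at X[1]=Y[2] → W at X[3]=Y[3] → C at X[4]=Y[4] → J at X[5]=Y[6] → J at X[9]=Y[10] → J at X[14]=Y[11]; all 6 characters appear in both, in order. dp[14][11] = 6 confirms this is the maximum.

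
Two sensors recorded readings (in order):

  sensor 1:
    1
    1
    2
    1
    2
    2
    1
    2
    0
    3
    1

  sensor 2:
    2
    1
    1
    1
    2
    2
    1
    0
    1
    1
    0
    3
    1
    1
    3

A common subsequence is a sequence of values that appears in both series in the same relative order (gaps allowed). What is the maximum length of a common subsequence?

9

Pick 1 (sensor 1 #1, sensor 2 #2); then 1 (sensor 1 #2, sensor 2 #3); then 1 (sensor 1 #4, sensor 2 #4); then 2 (sensor 1 #5, sensor 2 #5); then 2 (sensor 1 #6, sensor 2 #6); then 1 (sensor 1 #7, sensor 2 #10); then 0 (sensor 1 #9, sensor 2 #11); then 3 (sensor 1 #10, sensor 2 #12); then 1 (sensor 1 #11, sensor 2 #14); all 9 values appear in both, in order. Since dp[11][15] = 9, nothing longer is possible.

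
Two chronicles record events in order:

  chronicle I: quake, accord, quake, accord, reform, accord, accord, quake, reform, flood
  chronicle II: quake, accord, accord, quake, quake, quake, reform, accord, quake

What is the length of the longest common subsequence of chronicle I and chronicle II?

One common subsequence of length 6: quake [1,1], then accord [2,3], then quake [3,6], then reform [5,7], then accord [7,8], then quake [8,9], and the DP table's final entry dp[10][9] is also 6, so no common subsequence is longer.

6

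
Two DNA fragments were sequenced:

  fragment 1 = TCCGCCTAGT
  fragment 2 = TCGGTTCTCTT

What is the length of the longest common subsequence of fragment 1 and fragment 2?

Match T (fragment 1 #1, fragment 2 #1) → C (fragment 1 #2, fragment 2 #2) → G (fragment 1 #4, fragment 2 #4) → C (fragment 1 #5, fragment 2 #7) → C (fragment 1 #6, fragment 2 #9) → T (fragment 1 #7, fragment 2 #10) → T (fragment 1 #10, fragment 2 #11) — 7 bases in the same relative order in both, and the DP table's final entry dp[10][11] is also 7, so no common subsequence is longer.

7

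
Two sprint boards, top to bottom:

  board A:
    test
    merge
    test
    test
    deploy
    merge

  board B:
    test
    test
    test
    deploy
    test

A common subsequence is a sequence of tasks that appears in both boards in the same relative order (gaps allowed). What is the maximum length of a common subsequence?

4

One common subsequence of length 4: test (board A #1, board B #1), then test (board A #3, board B #2), then test (board A #4, board B #3), then deploy (board A #5, board B #4). Since dp[6][5] = 4, nothing longer is possible.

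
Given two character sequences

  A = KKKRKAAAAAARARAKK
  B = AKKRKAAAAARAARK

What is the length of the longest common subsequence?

Pick K [2,2]; then K [3,3]; then R [4,4]; then K [5,5]; then A [6,6]; then A [7,7]; then A [8,8]; then A [9,9]; then A [10,10]; then A [11,12]; then A [13,13]; then R [14,14]; then K [17,15]; all 13 characters appear in both, in order. The LCS DP gives dp[17][15] = 13, so this is optimal.

13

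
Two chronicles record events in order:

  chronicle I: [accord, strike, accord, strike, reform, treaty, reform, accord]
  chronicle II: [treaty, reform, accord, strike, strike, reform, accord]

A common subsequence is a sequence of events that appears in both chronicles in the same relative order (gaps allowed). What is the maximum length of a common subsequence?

5

One common subsequence of length 5: accord [1,3], then strike [2,4], then strike [4,5], then reform [7,6], then accord [8,7]. dp[8][7] = 5 confirms this is the maximum.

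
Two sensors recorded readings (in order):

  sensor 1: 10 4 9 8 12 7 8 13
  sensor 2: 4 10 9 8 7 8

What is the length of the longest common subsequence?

5

Pick 10 at sensor 1[1]=sensor 2[2] → 9 at sensor 1[3]=sensor 2[3] → 8 at sensor 1[4]=sensor 2[4] → 7 at sensor 1[6]=sensor 2[5] → 8 at sensor 1[7]=sensor 2[6]; all 5 values appear in both, in order. The LCS DP gives dp[8][6] = 5, so this is optimal.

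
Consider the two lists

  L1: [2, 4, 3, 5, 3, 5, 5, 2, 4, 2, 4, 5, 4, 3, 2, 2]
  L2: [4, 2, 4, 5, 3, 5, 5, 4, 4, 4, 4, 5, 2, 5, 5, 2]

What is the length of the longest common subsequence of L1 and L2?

One common subsequence of length 11: 2 [1,2], then 4 [2,3], then 5 [4,4], then 3 [5,5], then 5 [6,6], then 5 [7,7], then 4 [9,10], then 4 [11,11], then 5 [12,12], then 2 [15,13], then 2 [16,16]. The LCS DP gives dp[16][16] = 11, so this is optimal.

11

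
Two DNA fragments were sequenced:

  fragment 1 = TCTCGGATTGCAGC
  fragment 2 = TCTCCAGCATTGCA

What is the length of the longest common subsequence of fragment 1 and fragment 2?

11

Taking T at fragment 1[1]=fragment 2[1], then C at fragment 1[2]=fragment 2[2], then T at fragment 1[3]=fragment 2[3], then C at fragment 1[4]=fragment 2[5], then G at fragment 1[5]=fragment 2[7], then A at fragment 1[7]=fragment 2[9], then T at fragment 1[8]=fragment 2[10], then T at fragment 1[9]=fragment 2[11], then G at fragment 1[10]=fragment 2[12], then C at fragment 1[11]=fragment 2[13], then A at fragment 1[12]=fragment 2[14] gives a common subsequence of length 11. dp[14][14] = 11 confirms this is the maximum.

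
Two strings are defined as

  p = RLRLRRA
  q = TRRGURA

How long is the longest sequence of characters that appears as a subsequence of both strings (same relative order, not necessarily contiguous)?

4

Let dp[i][j] be the LCS length of the first i characters of p and the first j characters of q. dp[i][j] = dp[i-1][j-1]+1 when the i-th and j-th characters match, else max(dp[i-1][j], dp[i][j-1]).
    ·  T  R  R  G  U  R  A
 ·  0  0  0  0  0  0  0  0
 R  0  0  1  1  1  1  1  1
 L  0  0  1  1  1  1  1  1
 R  0  0  1  2  2  2  2  2
 L  0  0  1  2  2  2  2  2
 R  0  0  1  2  2  2  3  3
 R  0  0  1  2  2  2  3  3
 A  0  0  1  2  2  2  3  4
dp[7][7] = 4. One LCS (by backtracking along matches): RRRA.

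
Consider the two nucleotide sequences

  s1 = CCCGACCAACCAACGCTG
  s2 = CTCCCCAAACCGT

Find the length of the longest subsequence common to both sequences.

Taking C [1,1], then C [2,3], then C [3,4], then C [6,5], then C [7,6], then A [8,8], then A [9,9], then C [11,10], then C [14,11], then G [15,12], then T [17,13] gives a common subsequence of length 11. The LCS DP gives dp[18][13] = 11, so this is optimal.

11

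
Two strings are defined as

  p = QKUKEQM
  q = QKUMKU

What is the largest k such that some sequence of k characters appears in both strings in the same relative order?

One common subsequence of length 4: Q (p #1, q #1), K (p #2, q #2), U (p #3, q #3), K (p #4, q #5), and the DP table's final entry dp[7][6] is also 4, so no common subsequence is longer.

4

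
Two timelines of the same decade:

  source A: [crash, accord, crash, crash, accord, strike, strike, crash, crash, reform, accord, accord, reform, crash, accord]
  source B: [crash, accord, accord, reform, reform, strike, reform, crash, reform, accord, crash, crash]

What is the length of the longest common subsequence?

Match crash at source A[1]=source B[1]; then accord at source A[2]=source B[2]; then accord at source A[5]=source B[3]; then strike at source A[6]=source B[6]; then crash at source A[9]=source B[8]; then reform at source A[10]=source B[9]; then accord at source A[11]=source B[10]; then crash at source A[14]=source B[12] — 8 events in the same relative order in both. dp[15][12] = 8 confirms this is the maximum.

8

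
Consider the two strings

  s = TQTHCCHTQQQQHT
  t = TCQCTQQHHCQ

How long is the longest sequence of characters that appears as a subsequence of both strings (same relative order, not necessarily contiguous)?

Match T at s[1]=t[1]; then Q at s[2]=t[3]; then C at s[6]=t[4]; then T at s[8]=t[5]; then Q at s[9]=t[6]; then Q at s[10]=t[7]; then Q at s[12]=t[11] — 7 characters in the same relative order in both. dp[14][11] = 7 confirms this is the maximum.

7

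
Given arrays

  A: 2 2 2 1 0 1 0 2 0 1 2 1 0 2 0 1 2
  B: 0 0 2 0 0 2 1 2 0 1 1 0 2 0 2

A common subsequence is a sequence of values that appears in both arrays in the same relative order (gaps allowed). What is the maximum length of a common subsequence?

Taking 2 [1,3] → 2 [3,6] → 1 [6,7] → 2 [8,8] → 0 [9,9] → 1 [10,10] → 1 [12,11] → 0 [13,12] → 2 [14,13] → 0 [15,14] → 2 [17,15] gives a common subsequence of length 11. The LCS DP gives dp[17][15] = 11, so this is optimal.

11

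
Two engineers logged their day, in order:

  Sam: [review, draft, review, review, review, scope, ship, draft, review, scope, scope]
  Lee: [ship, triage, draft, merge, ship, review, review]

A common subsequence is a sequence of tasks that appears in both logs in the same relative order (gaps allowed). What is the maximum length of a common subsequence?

3

Match draft [2,3]; then review [5,6]; then review [9,7] — 3 tasks in the same relative order in both, and the DP table's final entry dp[11][7] is also 3, so no common subsequence is longer.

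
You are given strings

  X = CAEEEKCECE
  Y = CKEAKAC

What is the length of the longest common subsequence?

4

Match C at X[1]=Y[1], A at X[2]=Y[4], K at X[6]=Y[5], C at X[9]=Y[7] — 4 characters in the same relative order in both. dp[10][7] = 4 confirms this is the maximum.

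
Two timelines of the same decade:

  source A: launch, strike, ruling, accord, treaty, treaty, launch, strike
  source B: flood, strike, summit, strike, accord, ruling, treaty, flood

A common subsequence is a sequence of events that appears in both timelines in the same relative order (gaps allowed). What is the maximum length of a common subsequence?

Match strike at source A[2]=source B[4] → ruling at source A[3]=source B[6] → treaty at source A[5]=source B[7] — 3 events in the same relative order in both, and the DP table's final entry dp[8][8] is also 3, so no common subsequence is longer.

3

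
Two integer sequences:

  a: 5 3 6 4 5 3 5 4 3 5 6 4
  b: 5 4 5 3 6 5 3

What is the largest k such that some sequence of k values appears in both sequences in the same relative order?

6

One common subsequence of length 6: 5 at a[1]=b[1], then 4 at a[4]=b[2], then 5 at a[5]=b[3], then 3 at a[6]=b[4], then 5 at a[7]=b[6], then 3 at a[9]=b[7]. The LCS DP gives dp[12][7] = 6, so this is optimal.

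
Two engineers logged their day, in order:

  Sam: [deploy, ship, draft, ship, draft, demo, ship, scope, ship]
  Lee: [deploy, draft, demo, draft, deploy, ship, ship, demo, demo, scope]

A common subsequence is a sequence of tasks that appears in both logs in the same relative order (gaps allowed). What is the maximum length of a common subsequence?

5

One common subsequence of length 5: deploy at Sam[1]=Lee[5] → ship at Sam[2]=Lee[6] → ship at Sam[4]=Lee[7] → demo at Sam[6]=Lee[9] → scope at Sam[8]=Lee[10]. Since dp[9][10] = 5, nothing longer is possible.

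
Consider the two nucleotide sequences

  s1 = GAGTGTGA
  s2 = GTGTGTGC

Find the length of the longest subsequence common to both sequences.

6

Let dp[i][j] be the LCS length of the first i bases of s1 and the first j bases of s2. dp[i][j] = dp[i-1][j-1]+1 when the i-th and j-th bases match, else max(dp[i-1][j], dp[i][j-1]).
    ·  G  T  G  T  G  T  G  C
 ·  0  0  0  0  0  0  0  0  0
 G  0  1  1  1  1  1  1  1  1
 A  0  1  1  1  1  1  1  1  1
 G  0  1  1  2  2  2  2  2  2
 T  0  1  2  2  3  3  3  3  3
 G  0  1  2  3  3  4  4  4  4
 T  0  1  2  3  4  4  5  5  5
 G  0  1  2  3  4  5  5  6  6
 A  0  1  2  3  4  5  5  6  6
dp[8][8] = 6. One LCS (by backtracking along matches): GGTGTG.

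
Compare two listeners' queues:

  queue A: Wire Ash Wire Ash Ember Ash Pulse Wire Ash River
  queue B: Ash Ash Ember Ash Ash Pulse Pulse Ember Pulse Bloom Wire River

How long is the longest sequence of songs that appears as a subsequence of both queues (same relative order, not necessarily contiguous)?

Pick Ash (queue A #2, queue B #1), then Ash (queue A #4, queue B #2), then Ember (queue A #5, queue B #3), then Ash (queue A #6, queue B #5), then Pulse (queue A #7, queue B #9), then Wire (queue A #8, queue B #11), then River (queue A #10, queue B #12); all 7 songs appear in both, in order. dp[10][12] = 7 confirms this is the maximum.

7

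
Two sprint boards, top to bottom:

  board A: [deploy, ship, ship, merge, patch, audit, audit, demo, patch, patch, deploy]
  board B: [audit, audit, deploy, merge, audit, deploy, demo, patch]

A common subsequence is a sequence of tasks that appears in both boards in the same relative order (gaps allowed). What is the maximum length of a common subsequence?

5

Match deploy at board A[1]=board B[3] → merge at board A[4]=board B[4] → audit at board A[6]=board B[5] → demo at board A[8]=board B[7] → patch at board A[10]=board B[8] — 5 tasks in the same relative order in both. Since dp[11][8] = 5, nothing longer is possible.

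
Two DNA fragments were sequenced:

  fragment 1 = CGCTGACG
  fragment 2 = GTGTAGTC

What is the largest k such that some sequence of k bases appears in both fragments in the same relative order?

Match G [2,1], T [4,2], G [5,3], A [6,5], C [7,8] — 5 bases in the same relative order in both. The LCS DP gives dp[8][8] = 5, so this is optimal.

5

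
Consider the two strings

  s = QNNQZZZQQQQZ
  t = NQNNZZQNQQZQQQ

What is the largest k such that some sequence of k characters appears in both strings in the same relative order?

Taking Q [1,2], then N [2,3], then N [3,4], then Z [5,5], then Z [6,6], then Z [7,11], then Q [9,12], then Q [10,13], then Q [11,14] gives a common subsequence of length 9. Since dp[12][14] = 9, nothing longer is possible.

9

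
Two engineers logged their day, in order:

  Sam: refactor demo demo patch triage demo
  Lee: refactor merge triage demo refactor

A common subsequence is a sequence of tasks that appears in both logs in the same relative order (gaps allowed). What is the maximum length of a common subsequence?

Taking refactor at Sam[1]=Lee[1]; then triage at Sam[5]=Lee[3]; then demo at Sam[6]=Lee[4] gives a common subsequence of length 3, and the DP table's final entry dp[6][5] is also 3, so no common subsequence is longer.

3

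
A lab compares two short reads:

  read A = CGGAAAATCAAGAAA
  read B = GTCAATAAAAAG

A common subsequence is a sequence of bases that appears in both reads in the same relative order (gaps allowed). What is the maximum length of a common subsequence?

9

One common subsequence of length 9: C (read A #1, read B #3) → A (read A #6, read B #4) → A (read A #7, read B #5) → T (read A #8, read B #6) → A (read A #10, read B #7) → A (read A #11, read B #8) → A (read A #13, read B #9) → A (read A #14, read B #10) → A (read A #15, read B #11). The LCS DP gives dp[15][12] = 9, so this is optimal.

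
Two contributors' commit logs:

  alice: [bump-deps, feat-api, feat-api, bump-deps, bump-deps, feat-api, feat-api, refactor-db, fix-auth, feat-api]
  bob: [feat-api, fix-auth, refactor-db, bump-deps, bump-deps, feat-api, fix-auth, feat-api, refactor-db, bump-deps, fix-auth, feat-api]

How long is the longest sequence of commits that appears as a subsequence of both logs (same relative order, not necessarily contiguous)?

One common subsequence of length 8: feat-api (alice #2, bob #1); then bump-deps (alice #4, bob #4); then bump-deps (alice #5, bob #5); then feat-api (alice #6, bob #6); then feat-api (alice #7, bob #8); then refactor-db (alice #8, bob #9); then fix-auth (alice #9, bob #11); then feat-api (alice #10, bob #12). The LCS DP gives dp[10][12] = 8, so this is optimal.

8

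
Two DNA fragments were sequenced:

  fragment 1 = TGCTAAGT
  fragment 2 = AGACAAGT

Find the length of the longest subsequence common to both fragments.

One common subsequence of length 6: G [2,2], C [3,4], A [5,5], A [6,6], G [7,7], T [8,8]. The LCS DP gives dp[8][8] = 6, so this is optimal.

6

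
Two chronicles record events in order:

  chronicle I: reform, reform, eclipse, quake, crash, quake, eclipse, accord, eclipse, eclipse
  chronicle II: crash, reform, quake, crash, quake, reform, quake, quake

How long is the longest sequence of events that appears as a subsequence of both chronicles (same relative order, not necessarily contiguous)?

4

One common subsequence of length 4: reform (chronicle I #1, chronicle II #2), then reform (chronicle I #2, chronicle II #6), then quake (chronicle I #4, chronicle II #7), then quake (chronicle I #6, chronicle II #8), and the DP table's final entry dp[10][8] is also 4, so no common subsequence is longer.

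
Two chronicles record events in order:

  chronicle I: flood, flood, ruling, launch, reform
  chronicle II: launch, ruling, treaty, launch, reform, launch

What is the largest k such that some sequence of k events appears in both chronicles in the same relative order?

Taking ruling (chronicle I #3, chronicle II #2), launch (chronicle I #4, chronicle II #4), reform (chronicle I #5, chronicle II #5) gives a common subsequence of length 3, and the DP table's final entry dp[5][6] is also 3, so no common subsequence is longer.

3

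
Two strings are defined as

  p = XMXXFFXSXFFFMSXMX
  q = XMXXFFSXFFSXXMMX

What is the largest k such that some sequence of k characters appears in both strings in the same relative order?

Taking X (p #1, q #1), M (p #2, q #2), X (p #3, q #3), X (p #4, q #4), F (p #5, q #5), F (p #6, q #6), S (p #8, q #7), X (p #9, q #8), F (p #11, q #9), F (p #12, q #10), S (p #14, q #11), X (p #15, q #13), M (p #16, q #15), X (p #17, q #16) gives a common subsequence of length 14, and the DP table's final entry dp[17][16] is also 14, so no common subsequence is longer.

14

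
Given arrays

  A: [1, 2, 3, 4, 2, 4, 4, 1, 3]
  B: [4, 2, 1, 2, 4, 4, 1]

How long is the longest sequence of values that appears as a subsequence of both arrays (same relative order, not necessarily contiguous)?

Taking 1 [1,3]; then 2 [5,4]; then 4 [6,5]; then 4 [7,6]; then 1 [8,7] gives a common subsequence of length 5. dp[9][7] = 5 confirms this is the maximum.

5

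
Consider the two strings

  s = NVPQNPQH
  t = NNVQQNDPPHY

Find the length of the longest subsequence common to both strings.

Let dp[i][j] be the LCS length of the first i characters of s and the first j characters of t. dp[i][j] = dp[i-1][j-1]+1 when the i-th and j-th characters match, else max(dp[i-1][j], dp[i][j-1]).
    ·  N  N  V  Q  Q  N  D  P  P  H  Y
 ·  0  0  0  0  0  0  0  0  0  0  0  0
 N  0  1  1  1  1  1  1  1  1  1  1  1
 V  0  1  1  2  2  2  2  2  2  2  2  2
 P  0  1  1  2  2  2  2  2  3  3  3  3
 Q  0  1  1  2  3  3  3  3  3  3  3  3
 N  0  1  2  2  3  3  4  4  4  4  4  4
 P  0  1  2  2  3  3  4  4  5  5  5  5
 Q  0  1  2  2  3  4  4  4  5  5  5  5
 H  0  1  2  2  3  4  4  4  5  5  6  6
dp[8][11] = 6. One LCS (by backtracking along matches): NVQNPH.

6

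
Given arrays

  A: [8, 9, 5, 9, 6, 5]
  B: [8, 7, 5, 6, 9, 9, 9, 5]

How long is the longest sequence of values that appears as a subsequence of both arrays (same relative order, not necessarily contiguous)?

Taking 8 at A[1]=B[1] → 9 at A[2]=B[6] → 9 at A[4]=B[7] → 5 at A[6]=B[8] gives a common subsequence of length 4, and the DP table's final entry dp[6][8] is also 4, so no common subsequence is longer.

4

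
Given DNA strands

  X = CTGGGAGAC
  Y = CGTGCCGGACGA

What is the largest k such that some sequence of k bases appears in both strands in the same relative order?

Match C [1,1], then T [2,3], then G [3,4], then G [4,7], then G [5,8], then A [6,9], then G [7,11], then A [8,12] — 8 bases in the same relative order in both. Since dp[9][12] = 8, nothing longer is possible.

8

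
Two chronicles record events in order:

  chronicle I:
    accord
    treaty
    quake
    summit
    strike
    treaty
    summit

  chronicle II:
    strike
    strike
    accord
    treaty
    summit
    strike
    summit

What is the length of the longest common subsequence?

One common subsequence of length 5: accord (chronicle I #1, chronicle II #3), treaty (chronicle I #2, chronicle II #4), summit (chronicle I #4, chronicle II #5), strike (chronicle I #5, chronicle II #6), summit (chronicle I #7, chronicle II #7). Since dp[7][7] = 5, nothing longer is possible.

5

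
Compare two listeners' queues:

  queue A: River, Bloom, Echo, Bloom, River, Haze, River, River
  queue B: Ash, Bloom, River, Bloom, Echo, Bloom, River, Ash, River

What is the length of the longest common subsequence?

6

Taking River [1,3], then Bloom [2,4], then Echo [3,5], then Bloom [4,6], then River [5,7], then River [8,9] gives a common subsequence of length 6. Since dp[8][9] = 6, nothing longer is possible.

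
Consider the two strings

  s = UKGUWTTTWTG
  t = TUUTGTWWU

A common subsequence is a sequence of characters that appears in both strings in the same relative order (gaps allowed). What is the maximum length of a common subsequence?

One common subsequence of length 5: U at s[1]=t[2], then U at s[4]=t[3], then T at s[6]=t[4], then T at s[7]=t[6], then W at s[9]=t[8]. dp[11][9] = 5 confirms this is the maximum.

5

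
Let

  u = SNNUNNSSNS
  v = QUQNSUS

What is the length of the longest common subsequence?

4

Pick U [4,2], then N [6,4], then S [7,5], then S [10,7]; all 4 characters appear in both, in order. The LCS DP gives dp[10][7] = 4, so this is optimal.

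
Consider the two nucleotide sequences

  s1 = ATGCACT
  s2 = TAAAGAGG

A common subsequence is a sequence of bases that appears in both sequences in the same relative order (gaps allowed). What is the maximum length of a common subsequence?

Let dp[i][j] be the LCS length of the first i bases of s1 and the first j bases of s2. dp[i][j] = dp[i-1][j-1]+1 when the i-th and j-th bases match, else max(dp[i-1][j], dp[i][j-1]).
    ·  T  A  A  A  G  A  G  G
 ·  0  0  0  0  0  0  0  0  0
 A  0  0  1  1  1  1  1  1  1
 T  0  1  1  1  1  1  1  1  1
 G  0  1  1  1  1  2  2  2  2
 C  0  1  1  1  1  2  2  2  2
 A  0  1  2  2  2  2  3  3  3
 C  0  1  2  2  2  2  3  3  3
 T  0  1  2  2  2  2  3  3  3
dp[7][8] = 3. One LCS (by backtracking along matches): AGA.

3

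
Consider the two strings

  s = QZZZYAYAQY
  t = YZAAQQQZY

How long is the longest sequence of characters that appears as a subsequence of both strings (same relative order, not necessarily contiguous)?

5

Let dp[i][j] be the LCS length of the first i characters of s and the first j characters of t. dp[i][j] = dp[i-1][j-1]+1 when the i-th and j-th characters match, else max(dp[i-1][j], dp[i][j-1]).
    ·  Y  Z  A  A  Q  Q  Q  Z  Y
 ·  0  0  0  0  0  0  0  0  0  0
 Q  0  0  0  0  0  1  1  1  1  1
 Z  0  0  1  1  1  1  1  1  2  2
 Z  0  0  1  1  1  1  1  1  2  2
 Z  0  0  1  1  1  1  1  1  2  2
 Y  0  1  1  1  1  1  1  1  2  3
 A  0  1  1  2  2  2  2  2  2  3
 Y  0  1  1  2  2  2  2  2  2  3
 A  0  1  1  2  3  3  3  3  3  3
 Q  0  1  1  2  3  4  4  4  4  4
 Y  0  1  1  2  3  4  4  4  4  5
dp[10][9] = 5. One LCS (by backtracking along matches): ZAAQY.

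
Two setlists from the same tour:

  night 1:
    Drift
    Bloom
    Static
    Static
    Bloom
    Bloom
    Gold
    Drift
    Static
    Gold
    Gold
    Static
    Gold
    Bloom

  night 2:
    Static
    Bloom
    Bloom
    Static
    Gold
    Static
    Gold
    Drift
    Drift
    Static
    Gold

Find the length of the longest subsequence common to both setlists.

8

Match Static (night 1 #4, night 2 #1), Bloom (night 1 #5, night 2 #2), Bloom (night 1 #6, night 2 #3), Gold (night 1 #7, night 2 #5), Static (night 1 #9, night 2 #6), Gold (night 1 #10, night 2 #7), Static (night 1 #12, night 2 #10), Gold (night 1 #13, night 2 #11) — 8 songs in the same relative order in both. Since dp[14][11] = 8, nothing longer is possible.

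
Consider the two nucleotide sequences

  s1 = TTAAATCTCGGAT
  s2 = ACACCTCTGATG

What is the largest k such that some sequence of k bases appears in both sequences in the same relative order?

8

Taking A (s1 #3, s2 #1); then A (s1 #4, s2 #3); then T (s1 #6, s2 #6); then C (s1 #7, s2 #7); then T (s1 #8, s2 #8); then G (s1 #11, s2 #9); then A (s1 #12, s2 #10); then T (s1 #13, s2 #11) gives a common subsequence of length 8. Since dp[13][12] = 8, nothing longer is possible.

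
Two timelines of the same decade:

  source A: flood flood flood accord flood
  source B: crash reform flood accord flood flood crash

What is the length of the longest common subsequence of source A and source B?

3

Pick flood [1,3]; then flood [2,5]; then flood [3,6]; all 3 events appear in both, in order. The LCS DP gives dp[5][7] = 3, so this is optimal.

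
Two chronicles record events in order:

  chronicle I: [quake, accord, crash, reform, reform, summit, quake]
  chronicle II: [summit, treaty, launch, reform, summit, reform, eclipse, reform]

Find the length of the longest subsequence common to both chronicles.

Pick reform [4,6]; then reform [5,8]; all 2 events appear in both, in order. dp[7][8] = 2 confirms this is the maximum.

2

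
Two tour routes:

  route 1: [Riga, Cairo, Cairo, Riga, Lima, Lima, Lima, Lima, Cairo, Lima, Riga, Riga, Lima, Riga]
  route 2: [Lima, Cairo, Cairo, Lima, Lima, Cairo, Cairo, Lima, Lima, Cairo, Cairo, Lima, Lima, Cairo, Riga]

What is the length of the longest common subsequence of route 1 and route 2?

10

Match Cairo (route 1 #2, route 2 #2); then Cairo (route 1 #3, route 2 #3); then Lima (route 1 #5, route 2 #4); then Lima (route 1 #6, route 2 #5); then Lima (route 1 #7, route 2 #8); then Lima (route 1 #8, route 2 #9); then Cairo (route 1 #9, route 2 #11); then Lima (route 1 #10, route 2 #12); then Lima (route 1 #13, route 2 #13); then Riga (route 1 #14, route 2 #15) — 10 stops in the same relative order in both. dp[14][15] = 10 confirms this is the maximum.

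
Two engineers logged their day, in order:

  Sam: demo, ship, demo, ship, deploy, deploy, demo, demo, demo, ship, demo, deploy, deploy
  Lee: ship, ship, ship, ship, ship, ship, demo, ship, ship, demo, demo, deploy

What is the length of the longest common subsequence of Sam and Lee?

6

Match demo (Sam #1, Lee #7) → ship (Sam #2, Lee #8) → ship (Sam #4, Lee #9) → demo (Sam #9, Lee #10) → demo (Sam #11, Lee #11) → deploy (Sam #13, Lee #12) — 6 tasks in the same relative order in both. Since dp[13][12] = 6, nothing longer is possible.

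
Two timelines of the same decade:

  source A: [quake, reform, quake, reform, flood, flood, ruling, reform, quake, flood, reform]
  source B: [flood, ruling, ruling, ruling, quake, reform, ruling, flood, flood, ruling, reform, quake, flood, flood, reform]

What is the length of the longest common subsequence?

9

Taking quake [1,5], reform [2,6], flood [5,8], flood [6,9], ruling [7,10], reform [8,11], quake [9,12], flood [10,14], reform [11,15] gives a common subsequence of length 9. dp[11][15] = 9 confirms this is the maximum.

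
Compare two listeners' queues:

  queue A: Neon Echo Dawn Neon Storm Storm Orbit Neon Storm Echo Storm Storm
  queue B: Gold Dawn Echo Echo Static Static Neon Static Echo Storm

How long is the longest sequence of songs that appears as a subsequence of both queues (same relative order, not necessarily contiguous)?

4

Pick Echo at queue A[2]=queue B[4] → Neon at queue A[4]=queue B[7] → Echo at queue A[10]=queue B[9] → Storm at queue A[12]=queue B[10]; all 4 songs appear in both, in order. dp[12][10] = 4 confirms this is the maximum.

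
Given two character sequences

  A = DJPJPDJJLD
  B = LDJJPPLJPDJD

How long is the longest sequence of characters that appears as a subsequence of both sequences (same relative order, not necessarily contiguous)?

8

One common subsequence of length 8: D [1,2], then J [2,4], then P [3,6], then J [4,8], then P [5,9], then D [6,10], then J [8,11], then D [10,12], and the DP table's final entry dp[10][12] is also 8, so no common subsequence is longer.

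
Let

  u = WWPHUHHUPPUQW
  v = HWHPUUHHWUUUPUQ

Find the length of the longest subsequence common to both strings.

9

Pick W at u[1]=v[2]; then P at u[3]=v[4]; then U at u[5]=v[6]; then H at u[6]=v[7]; then H at u[7]=v[8]; then U at u[8]=v[12]; then P at u[10]=v[13]; then U at u[11]=v[14]; then Q at u[12]=v[15]; all 9 characters appear in both, in order. Since dp[13][15] = 9, nothing longer is possible.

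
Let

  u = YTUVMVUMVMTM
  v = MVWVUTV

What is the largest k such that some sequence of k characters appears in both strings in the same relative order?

One common subsequence of length 4: V at u[4]=v[2], then V at u[6]=v[4], then U at u[7]=v[5], then V at u[9]=v[7]. Since dp[12][7] = 4, nothing longer is possible.

4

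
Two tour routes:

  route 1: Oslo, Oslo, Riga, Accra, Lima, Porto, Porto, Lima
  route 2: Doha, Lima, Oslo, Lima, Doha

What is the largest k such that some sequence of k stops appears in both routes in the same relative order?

2

One common subsequence of length 2: Oslo at route 1[2]=route 2[3]; then Lima at route 1[5]=route 2[4]. The LCS DP gives dp[8][5] = 2, so this is optimal.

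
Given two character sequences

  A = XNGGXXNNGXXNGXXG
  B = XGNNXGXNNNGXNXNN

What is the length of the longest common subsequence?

Taking X [1,1] → N [2,4] → G [4,6] → X [5,7] → N [7,9] → N [8,10] → G [9,11] → X [10,12] → X [11,14] → N [12,16] gives a common subsequence of length 10. Since dp[16][16] = 10, nothing longer is possible.

10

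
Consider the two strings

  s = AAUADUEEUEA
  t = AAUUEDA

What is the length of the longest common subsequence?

Match A [1,1], then A [2,2], then U [3,3], then U [6,4], then E [7,5], then A [11,7] — 6 characters in the same relative order in both, and the DP table's final entry dp[11][7] is also 6, so no common subsequence is longer.

6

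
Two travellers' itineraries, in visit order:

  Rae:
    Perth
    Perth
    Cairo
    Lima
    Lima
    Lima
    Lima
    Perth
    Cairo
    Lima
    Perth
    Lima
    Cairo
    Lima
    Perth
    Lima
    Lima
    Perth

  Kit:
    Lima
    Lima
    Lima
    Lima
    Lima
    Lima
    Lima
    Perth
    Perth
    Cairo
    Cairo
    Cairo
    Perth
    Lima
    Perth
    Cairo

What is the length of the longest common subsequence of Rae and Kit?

10

One common subsequence of length 10: Lima (Rae #4, Kit #4), then Lima (Rae #5, Kit #5), then Lima (Rae #6, Kit #6), then Lima (Rae #7, Kit #7), then Perth (Rae #8, Kit #9), then Cairo (Rae #9, Kit #11), then Cairo (Rae #13, Kit #12), then Perth (Rae #15, Kit #13), then Lima (Rae #17, Kit #14), then Perth (Rae #18, Kit #15). The LCS DP gives dp[18][16] = 10, so this is optimal.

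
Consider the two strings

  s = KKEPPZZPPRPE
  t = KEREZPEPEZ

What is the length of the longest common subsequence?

Let dp[i][j] be the LCS length of the first i characters of s and the first j characters of t. dp[i][j] = dp[i-1][j-1]+1 when the i-th and j-th characters match, else max(dp[i-1][j], dp[i][j-1]).
    ·  K  E  R  E  Z  P  E  P  E  Z
 ·  0  0  0  0  0  0  0  0  0  0  0
 K  0  1  1  1  1  1  1  1  1  1  1
 K  0  1  1  1  1  1  1  1  1  1  1
 E  0  1  2  2  2  2  2  2  2  2  2
 P  0  1  2  2  2  2  3  3  3  3  3
 P  0  1  2  2  2  2  3  3  4  4  4
 Z  0  1  2  2  2  3  3  3  4  4  5
 Z  0  1  2  2  2  3  3  3  4  4  5
 P  0  1  2  2  2  3  4  4  4  4  5
 P  0  1  2  2  2  3  4  4  5  5  5
 R  0  1  2  3  3  3  4  4  5  5  5
 P  0  1  2  3  3  3  4  4  5  5  5
 E  0  1  2  3  4  4  4  5  5  6  6
dp[12][10] = 6. One LCS (by backtracking along matches): KEZPPE.

6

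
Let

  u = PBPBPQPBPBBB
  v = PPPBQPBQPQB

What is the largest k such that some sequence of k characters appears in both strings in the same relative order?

One common subsequence of length 8: P at u[1]=v[2] → P at u[3]=v[3] → B at u[4]=v[4] → Q at u[6]=v[5] → P at u[7]=v[6] → B at u[8]=v[7] → P at u[9]=v[9] → B at u[12]=v[11]. Since dp[12][11] = 8, nothing longer is possible.

8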